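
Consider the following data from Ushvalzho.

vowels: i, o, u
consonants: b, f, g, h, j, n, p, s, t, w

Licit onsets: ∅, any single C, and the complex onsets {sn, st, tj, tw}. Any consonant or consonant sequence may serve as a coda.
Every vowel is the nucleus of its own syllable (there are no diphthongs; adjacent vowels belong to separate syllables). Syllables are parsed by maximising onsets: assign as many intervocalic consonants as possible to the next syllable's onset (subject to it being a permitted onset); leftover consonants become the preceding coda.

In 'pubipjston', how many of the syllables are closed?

2

The vowels are u, i, o — 3 nuclei, so 3 syllables.
Between /u/ (V1) and /i/ (V2): /b/ → onset of the next syllable (single consonants are always licit onsets).
Between /i/ (V2) and /o/ (V3): /pjst/ splits as /pj/ + /st/ (/st/ is the longest suffix that is a licit onset).
So the parse is pu.bipj.ston.
Classifying each syllable: /pu/ (open), /bipj/ (closed), /ston/ (closed).
Closed syllables: 2.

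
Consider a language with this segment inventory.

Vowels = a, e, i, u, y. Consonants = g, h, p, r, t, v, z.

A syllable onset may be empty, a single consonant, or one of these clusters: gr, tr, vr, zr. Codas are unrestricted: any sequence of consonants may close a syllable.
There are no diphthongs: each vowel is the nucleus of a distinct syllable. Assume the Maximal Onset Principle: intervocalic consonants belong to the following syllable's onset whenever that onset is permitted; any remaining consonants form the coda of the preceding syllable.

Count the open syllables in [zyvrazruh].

Nuclei (vowels): y, a, u → 3 syllables.
Between /y/ (V1) and /a/ (V2): cluster /vr/ — /vr/ is itself a permitted onset, so the whole cluster goes right; preceding coda = ∅.
Between /a/ (V2) and /u/ (V3): cluster /zr/ — /zr/ is itself a permitted onset, so the whole cluster goes right; preceding coda = ∅.
Syllabification: zy.vra.zruh.
Classifying each syllable: /zy/ (open), /vra/ (open), /zruh/ (closed).
Open syllables: 2.

2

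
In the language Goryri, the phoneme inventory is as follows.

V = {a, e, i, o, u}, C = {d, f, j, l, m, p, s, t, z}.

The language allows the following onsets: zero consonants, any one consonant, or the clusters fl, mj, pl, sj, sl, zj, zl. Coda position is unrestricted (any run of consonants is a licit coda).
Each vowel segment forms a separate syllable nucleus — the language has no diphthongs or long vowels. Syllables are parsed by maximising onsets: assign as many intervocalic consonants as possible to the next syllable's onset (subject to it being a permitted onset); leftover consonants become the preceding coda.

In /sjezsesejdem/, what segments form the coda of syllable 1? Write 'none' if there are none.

z

Vowels present: e, e, e, e; each is a nucleus, giving 4 syllables.
/e…e/ gap (V1→V2): /zs/ — longest licit onset from the right is /s/, leaving /z/ as coda.
/e…e/ gap (V2→V3): /s/ → onset of the next syllable (single consonants are always licit onsets).
/e…e/ gap (V3→V4): /jd/ — longest licit onset from the right is /d/, leaving /j/ as coda.
Syllabification: sjez.se.sej.dem.
Syllable 1 is /sjez/: onset /sj/, nucleus /e/, coda /z/.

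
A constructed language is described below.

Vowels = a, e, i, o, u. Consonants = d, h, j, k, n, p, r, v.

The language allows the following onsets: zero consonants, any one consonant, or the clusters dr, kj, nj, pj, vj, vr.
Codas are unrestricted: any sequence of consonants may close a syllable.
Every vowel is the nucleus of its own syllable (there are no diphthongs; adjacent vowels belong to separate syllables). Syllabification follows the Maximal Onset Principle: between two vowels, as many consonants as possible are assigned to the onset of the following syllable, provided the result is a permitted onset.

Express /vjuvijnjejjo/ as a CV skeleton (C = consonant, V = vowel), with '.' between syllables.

Nuclei (vowels): u, i, e, o → 4 syllables.
Between /u/ (V1) and /i/ (V2): just /v/ — single C goes to the following onset.
Between /i/ (V2) and /e/ (V3): /jnj/ — longest licit onset from the right is /nj/, leaving /j/ as coda.
Between /e/ (V3) and /o/ (V4): /jj/ splits as /j/ + /j/ (/j/ is the longest suffix that is a licit onset).
Putting it together: vju.vij.njej.jo.
Mapping each syllable to C/V: /vju/ → CCV, /vij/ → CVC, /njej/ → CCVC, /jo/ → CV.

CCV.CVC.CCVC.CV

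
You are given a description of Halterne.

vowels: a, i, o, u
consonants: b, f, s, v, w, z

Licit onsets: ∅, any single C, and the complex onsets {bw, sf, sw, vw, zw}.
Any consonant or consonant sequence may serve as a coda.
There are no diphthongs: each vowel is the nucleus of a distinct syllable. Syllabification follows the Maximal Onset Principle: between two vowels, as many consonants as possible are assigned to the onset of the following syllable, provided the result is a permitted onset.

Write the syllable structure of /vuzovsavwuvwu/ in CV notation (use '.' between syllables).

The vowels are u, o, a, u, u — 5 nuclei, so 5 syllables.
V1 /u/ – V2 /o/: just /z/ — single C goes to the following onset.
V2 /o/ – V3 /a/: cluster /vs/ — the longest permitted-onset suffix is /s/; onset = /s/, preceding coda = /v/.
V3 /a/ – V4 /u/: cluster /vw/ — /vw/ is itself a permitted onset, so the whole cluster goes right; preceding coda = ∅.
V4 /u/ – V5 /u/: /vw/ — entire cluster is a permitted onset → onset /vw/, coda ∅.
So the parse is vu.zov.sa.vwu.vwu.
Mapping each syllable to C/V: /vu/ → CV, /zov/ → CVC, /sa/ → CV, /vwu/ → CCV, /vwu/ → CCV.

CV.CVC.CV.CCV.CCV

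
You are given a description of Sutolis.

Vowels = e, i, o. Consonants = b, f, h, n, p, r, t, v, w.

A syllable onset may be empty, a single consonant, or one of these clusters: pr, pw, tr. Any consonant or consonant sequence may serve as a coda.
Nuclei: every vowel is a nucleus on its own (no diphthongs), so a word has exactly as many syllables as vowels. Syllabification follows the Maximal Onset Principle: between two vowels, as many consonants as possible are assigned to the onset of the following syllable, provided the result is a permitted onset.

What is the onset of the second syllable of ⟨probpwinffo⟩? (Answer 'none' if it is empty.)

pw

Nuclei (vowels): o, i, o → 3 syllables.
V1 /o/ – V2 /i/: /bpw/ splits as /b/ + /pw/ (/pw/ is the longest suffix that is a licit onset).
V2 /i/ – V3 /o/: /nff/ splits as /nf/ + /f/ (/f/ is the longest suffix that is a licit onset).
So the parse is prob.pwinf.fo.
Syllable 2 is /pwinf/: onset /pw/, nucleus /i/, coda /nf/.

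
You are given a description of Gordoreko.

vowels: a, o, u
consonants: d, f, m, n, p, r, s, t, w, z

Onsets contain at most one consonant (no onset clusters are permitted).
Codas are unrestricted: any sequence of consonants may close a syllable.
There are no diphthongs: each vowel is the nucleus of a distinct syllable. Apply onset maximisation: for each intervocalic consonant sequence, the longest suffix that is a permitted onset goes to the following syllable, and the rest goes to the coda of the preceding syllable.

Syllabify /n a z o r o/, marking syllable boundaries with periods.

na.zo.ro

Vowels present: a, o, o; each is a nucleus, giving 3 syllables.
/a…o/ gap (V1→V2): /z/ is a single consonant, so it becomes the next onset.
/o…o/ gap (V2→V3): just /r/ — single C goes to the following onset.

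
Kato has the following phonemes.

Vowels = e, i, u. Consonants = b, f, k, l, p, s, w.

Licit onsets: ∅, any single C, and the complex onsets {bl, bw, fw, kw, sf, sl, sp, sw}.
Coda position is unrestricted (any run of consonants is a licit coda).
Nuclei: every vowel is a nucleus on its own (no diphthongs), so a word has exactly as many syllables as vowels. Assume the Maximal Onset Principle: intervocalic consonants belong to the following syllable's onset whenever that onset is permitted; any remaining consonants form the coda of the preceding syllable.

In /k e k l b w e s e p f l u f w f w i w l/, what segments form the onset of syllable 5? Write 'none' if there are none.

Vowels present: e, e, e, u, i; each is a nucleus, giving 5 syllables.
/e…e/ gap (V1→V2): /klbw/; trying suffixes from longest down, /bw/ is the first permitted one, so coda /kl/ | onset /bw/.
/e…e/ gap (V2→V3): /s/ is a single consonant, so it becomes the next onset.
/e…u/ gap (V3→V4): /pfl/; trying suffixes from longest down, /l/ is the first permitted one, so coda /pf/ | onset /l/.
/u…i/ gap (V4→V5): /fwfw/; trying suffixes from longest down, /fw/ is the first permitted one, so coda /fw/ | onset /fw/.
So the parse is kekl.bwe.sepf.lufw.fwiwl.
Syllable 5 is /fwiwl/: onset /fw/, nucleus /i/, coda /wl/.

fw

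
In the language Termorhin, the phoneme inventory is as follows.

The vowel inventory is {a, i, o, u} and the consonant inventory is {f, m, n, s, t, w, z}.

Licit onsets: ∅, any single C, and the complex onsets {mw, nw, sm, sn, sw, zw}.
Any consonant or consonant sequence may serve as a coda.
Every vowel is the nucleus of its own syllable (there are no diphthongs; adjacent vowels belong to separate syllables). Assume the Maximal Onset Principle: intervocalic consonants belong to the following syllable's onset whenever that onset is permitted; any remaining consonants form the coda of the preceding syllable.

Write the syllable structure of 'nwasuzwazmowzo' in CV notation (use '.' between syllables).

CCV.CV.CCVC.CVC.CV

Nuclei (vowels): a, u, a, o, o → 5 syllables.
V1 /a/ – V2 /u/: /s/ → onset of the next syllable (single consonants are always licit onsets).
V2 /u/ – V3 /a/: /zw/ is a licit onset in full, so it all attaches to the next syllable.
V3 /a/ – V4 /o/: /zm/ — longest licit onset from the right is /m/, leaving /z/ as coda.
V4 /o/ – V5 /o/: cluster /wz/ — the longest permitted-onset suffix is /z/; onset = /z/, preceding coda = /w/.
Result: nwa.su.zwaz.mow.zo.
Mapping each syllable to C/V: /nwa/ → CCV, /su/ → CV, /zwaz/ → CCVC, /mow/ → CVC, /zo/ → CV.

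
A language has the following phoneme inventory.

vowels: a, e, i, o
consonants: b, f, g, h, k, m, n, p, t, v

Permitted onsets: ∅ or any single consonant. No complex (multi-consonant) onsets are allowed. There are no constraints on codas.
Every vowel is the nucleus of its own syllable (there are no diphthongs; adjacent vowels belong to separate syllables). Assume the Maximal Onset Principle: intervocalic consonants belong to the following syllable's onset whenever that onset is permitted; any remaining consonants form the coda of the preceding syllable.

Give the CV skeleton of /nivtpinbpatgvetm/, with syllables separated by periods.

CVCC.CVCC.CVCC.CVCC

Vowels present: i, i, a, e; each is a nucleus, giving 4 syllables.
/i…i/ gap (V1→V2): /vtp/ splits as /vt/ + /p/ (/p/ is the longest suffix that is a licit onset).
/i…a/ gap (V2→V3): cluster /nbp/ — the longest permitted-onset suffix is /p/; onset = /p/, preceding coda = /nb/.
/a…e/ gap (V3→V4): cluster /tgv/ — the longest permitted-onset suffix is /v/; onset = /v/, preceding coda = /tg/.
So the parse is nivt.pinb.patg.vetm.
Mapping each syllable to C/V: /nivt/ → CVCC, /pinb/ → CVCC, /patg/ → CVCC, /vetm/ → CVCC.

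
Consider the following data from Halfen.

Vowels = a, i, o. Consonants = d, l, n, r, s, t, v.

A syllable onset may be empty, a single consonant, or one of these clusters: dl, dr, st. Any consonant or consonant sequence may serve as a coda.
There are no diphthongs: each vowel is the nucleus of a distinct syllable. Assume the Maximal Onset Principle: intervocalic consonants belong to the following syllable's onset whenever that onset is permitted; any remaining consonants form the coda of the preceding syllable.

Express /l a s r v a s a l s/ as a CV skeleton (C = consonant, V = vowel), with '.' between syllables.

CVCC.CV.CVCC

The vowels are a, a, a — 3 nuclei, so 3 syllables.
/a…a/ gap (V1→V2): /srv/ splits as /sr/ + /v/ (/v/ is the longest suffix that is a licit onset).
/a…a/ gap (V2→V3): /s/ is a single consonant, so it becomes the next onset.
Syllabification: lasr.va.sals.
Mapping each syllable to C/V: /lasr/ → CVCC, /va/ → CV, /sals/ → CVCC.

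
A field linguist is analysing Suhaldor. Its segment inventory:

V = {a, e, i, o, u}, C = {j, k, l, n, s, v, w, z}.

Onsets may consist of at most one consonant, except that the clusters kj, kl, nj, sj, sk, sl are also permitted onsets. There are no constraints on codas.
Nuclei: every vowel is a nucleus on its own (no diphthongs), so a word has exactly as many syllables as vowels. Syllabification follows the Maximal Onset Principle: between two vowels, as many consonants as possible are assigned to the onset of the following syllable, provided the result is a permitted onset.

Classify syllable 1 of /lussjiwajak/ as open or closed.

Nuclei (vowels): u, i, a, a → 4 syllables.
V1 /u/ – V2 /i/: /ssj/ — longest licit onset from the right is /sj/, leaving /s/ as coda.
V2 /i/ – V3 /a/: /w/ is a single consonant, so it becomes the next onset.
V3 /a/ – V4 /a/: /j/ → onset of the next syllable (single consonants are always licit onsets).
Result: lus.sji.wa.jak.
Syllable 1 is /lus/ with coda /s/, so it is closed.

closed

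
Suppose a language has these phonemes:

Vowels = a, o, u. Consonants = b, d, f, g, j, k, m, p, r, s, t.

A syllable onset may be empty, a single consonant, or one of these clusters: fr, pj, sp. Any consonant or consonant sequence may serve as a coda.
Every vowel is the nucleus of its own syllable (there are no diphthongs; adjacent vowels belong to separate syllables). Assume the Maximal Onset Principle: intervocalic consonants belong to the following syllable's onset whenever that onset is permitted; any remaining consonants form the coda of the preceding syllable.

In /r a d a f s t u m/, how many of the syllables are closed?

Nuclei (vowels): a, a, u → 3 syllables.
V1 /a/ – V2 /a/: /d/ is a single consonant, so it becomes the next onset.
V2 /a/ – V3 /u/: /fst/ — longest licit onset from the right is /t/, leaving /fs/ as coda.
Syllabification: ra.dafs.tum.
Classifying each syllable: /ra/ (open), /dafs/ (closed), /tum/ (closed).
Closed syllables: 2.

2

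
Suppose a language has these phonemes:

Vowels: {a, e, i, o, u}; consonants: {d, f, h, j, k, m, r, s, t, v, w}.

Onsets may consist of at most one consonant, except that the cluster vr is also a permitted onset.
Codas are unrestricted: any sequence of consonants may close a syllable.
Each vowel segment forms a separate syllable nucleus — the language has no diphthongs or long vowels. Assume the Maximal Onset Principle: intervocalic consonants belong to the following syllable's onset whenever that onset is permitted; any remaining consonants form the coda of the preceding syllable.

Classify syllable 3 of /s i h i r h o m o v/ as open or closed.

The vowels are i, i, o, o — 4 nuclei, so 4 syllables.
Between /i/ (V1) and /i/ (V2): just /h/ — single C goes to the following onset.
Between /i/ (V2) and /o/ (V3): /rh/ — longest licit onset from the right is /h/, leaving /r/ as coda.
Between /o/ (V3) and /o/ (V4): just /m/ — single C goes to the following onset.
Result: si.hir.ho.mov.
Syllable 3 is /ho/; it ends in its nucleus with no coda, so it is open.

open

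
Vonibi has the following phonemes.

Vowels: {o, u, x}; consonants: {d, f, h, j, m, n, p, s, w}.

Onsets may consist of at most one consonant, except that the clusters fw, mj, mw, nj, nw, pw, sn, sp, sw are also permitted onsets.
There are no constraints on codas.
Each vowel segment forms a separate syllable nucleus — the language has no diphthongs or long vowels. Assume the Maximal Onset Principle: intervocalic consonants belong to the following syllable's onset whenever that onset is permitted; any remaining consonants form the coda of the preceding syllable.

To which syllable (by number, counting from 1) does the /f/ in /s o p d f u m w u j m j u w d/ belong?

Nuclei (vowels): o, u, u, u → 4 syllables.
σ1/σ2 boundary: cluster /pdf/ — the longest permitted-onset suffix is /f/; onset = /f/, preceding coda = /pd/.
σ2/σ3 boundary: cluster /mw/ — /mw/ is itself a permitted onset, so the whole cluster goes right; preceding coda = ∅.
σ3/σ4 boundary: /jmj/ splits as /j/ + /mj/ (/mj/ is the longest suffix that is a licit onset).
Syllabification: sopd.fu.mwuj.mjuwd.
The /f/ is in the onset of syllable 2 (/fu/).

2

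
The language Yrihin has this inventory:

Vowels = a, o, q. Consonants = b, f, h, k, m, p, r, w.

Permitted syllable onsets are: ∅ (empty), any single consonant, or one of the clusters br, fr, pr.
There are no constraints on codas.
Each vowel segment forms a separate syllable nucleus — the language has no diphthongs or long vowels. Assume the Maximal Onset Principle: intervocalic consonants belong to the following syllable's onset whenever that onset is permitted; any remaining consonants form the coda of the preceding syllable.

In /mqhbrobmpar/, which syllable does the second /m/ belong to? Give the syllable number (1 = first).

The vowels are q, o, a — 3 nuclei, so 3 syllables.
V1 /q/ – V2 /o/: cluster /hbr/ — the longest permitted-onset suffix is /br/; onset = /br/, preceding coda = /h/.
V2 /o/ – V3 /a/: cluster /bmp/ — the longest permitted-onset suffix is /p/; onset = /p/, preceding coda = /bm/.
Result: mqh.brobm.par.
The second /m/ is in the coda of syllable 2 (/brobm/).

2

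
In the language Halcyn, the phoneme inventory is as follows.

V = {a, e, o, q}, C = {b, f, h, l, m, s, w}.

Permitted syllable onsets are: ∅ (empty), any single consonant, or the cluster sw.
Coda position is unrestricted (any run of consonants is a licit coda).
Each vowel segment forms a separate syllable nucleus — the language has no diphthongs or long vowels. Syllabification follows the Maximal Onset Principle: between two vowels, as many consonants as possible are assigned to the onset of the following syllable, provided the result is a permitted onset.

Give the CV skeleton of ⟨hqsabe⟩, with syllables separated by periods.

Nuclei (vowels): q, a, e → 3 syllables.
/q…a/ gap (V1→V2): /s/ → onset of the next syllable (single consonants are always licit onsets).
/a…e/ gap (V2→V3): /b/ is a single consonant, so it becomes the next onset.
Syllabification: hq.sa.be.
Mapping each syllable to C/V: /hq/ → CV, /sa/ → CV, /be/ → CV.

CV.CV.CV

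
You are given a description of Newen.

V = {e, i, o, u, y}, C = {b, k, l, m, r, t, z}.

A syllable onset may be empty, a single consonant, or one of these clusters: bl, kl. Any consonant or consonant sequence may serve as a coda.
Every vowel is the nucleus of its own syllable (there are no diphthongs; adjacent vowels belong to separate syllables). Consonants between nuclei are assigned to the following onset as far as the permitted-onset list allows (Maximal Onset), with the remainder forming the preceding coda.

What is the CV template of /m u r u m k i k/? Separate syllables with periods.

Vowels present: u, u, i; each is a nucleus, giving 3 syllables.
σ1/σ2 boundary: /r/ is a single consonant, so it becomes the next onset.
σ2/σ3 boundary: cluster /mk/ — the longest permitted-onset suffix is /k/; onset = /k/, preceding coda = /m/.
Result: mu.rum.kik.
Mapping each syllable to C/V: /mu/ → CV, /rum/ → CVC, /kik/ → CVC.

CV.CVC.CVC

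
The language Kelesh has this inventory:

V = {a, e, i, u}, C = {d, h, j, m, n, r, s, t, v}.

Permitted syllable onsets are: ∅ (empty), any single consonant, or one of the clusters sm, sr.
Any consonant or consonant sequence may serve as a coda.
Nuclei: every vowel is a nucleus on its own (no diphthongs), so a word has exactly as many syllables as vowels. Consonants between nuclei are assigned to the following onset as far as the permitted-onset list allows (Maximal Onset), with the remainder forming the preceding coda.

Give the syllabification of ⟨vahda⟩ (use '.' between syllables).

Vowels present: a, a; each is a nucleus, giving 2 syllables.
σ1/σ2 boundary: /hd/; trying suffixes from longest down, /d/ is the first permitted one, so coda /h/ | onset /d/.

vah.da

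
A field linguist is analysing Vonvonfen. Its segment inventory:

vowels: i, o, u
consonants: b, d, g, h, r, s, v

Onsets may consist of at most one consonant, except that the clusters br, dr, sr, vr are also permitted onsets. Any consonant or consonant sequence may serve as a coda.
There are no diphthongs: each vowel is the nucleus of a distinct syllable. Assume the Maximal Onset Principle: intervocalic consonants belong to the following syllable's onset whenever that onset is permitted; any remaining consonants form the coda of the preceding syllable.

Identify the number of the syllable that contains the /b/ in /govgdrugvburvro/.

3

Nuclei (vowels): o, u, u, o → 4 syllables.
/o…u/ gap (V1→V2): cluster /vgdr/ — the longest permitted-onset suffix is /dr/; onset = /dr/, preceding coda = /vg/.
/u…u/ gap (V2→V3): /gvb/ — longest licit onset from the right is /b/, leaving /gv/ as coda.
/u…o/ gap (V3→V4): cluster /rvr/ — the longest permitted-onset suffix is /vr/; onset = /vr/, preceding coda = /r/.
Putting it together: govg.drugv.bur.vro.
The /b/ is in the onset of syllable 3 (/bur/).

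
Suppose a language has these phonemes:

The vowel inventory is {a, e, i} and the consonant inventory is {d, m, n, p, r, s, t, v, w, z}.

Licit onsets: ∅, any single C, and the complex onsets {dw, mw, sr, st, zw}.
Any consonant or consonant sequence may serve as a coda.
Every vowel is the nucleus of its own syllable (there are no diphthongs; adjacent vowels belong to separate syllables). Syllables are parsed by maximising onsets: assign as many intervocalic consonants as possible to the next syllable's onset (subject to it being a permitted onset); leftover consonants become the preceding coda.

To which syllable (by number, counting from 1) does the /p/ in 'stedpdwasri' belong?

Nuclei (vowels): e, a, i → 3 syllables.
V1 /e/ – V2 /a/: /dpdw/ splits as /dp/ + /dw/ (/dw/ is the longest suffix that is a licit onset).
V2 /a/ – V3 /i/: /sr/ is a licit onset in full, so it all attaches to the next syllable.
Putting it together: stedp.dwa.sri.
The /p/ is in the coda of syllable 1 (/stedp/).

1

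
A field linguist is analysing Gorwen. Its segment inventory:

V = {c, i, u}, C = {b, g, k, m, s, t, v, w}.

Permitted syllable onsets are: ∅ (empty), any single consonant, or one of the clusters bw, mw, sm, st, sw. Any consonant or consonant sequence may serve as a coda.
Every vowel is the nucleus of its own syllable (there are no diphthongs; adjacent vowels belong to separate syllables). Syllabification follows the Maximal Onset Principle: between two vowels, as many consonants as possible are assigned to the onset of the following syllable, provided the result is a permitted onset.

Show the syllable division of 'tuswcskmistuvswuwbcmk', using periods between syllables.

The vowels are u, c, i, u, u, c — 6 nuclei, so 6 syllables.
V1 /u/ – V2 /c/: /sw/ — entire cluster is a permitted onset → onset /sw/, coda ∅.
V2 /c/ – V3 /i/: /skm/ — longest licit onset from the right is /m/, leaving /sk/ as coda.
V3 /i/ – V4 /u/: /st/ is a licit onset in full, so it all attaches to the next syllable.
V4 /u/ – V5 /u/: /vsw/ splits as /v/ + /sw/ (/sw/ is the longest suffix that is a licit onset).
V5 /u/ – V6 /c/: /wb/; trying suffixes from longest down, /b/ is the first permitted one, so coda /w/ | onset /b/.

tu.swcsk.mi.stuv.swuw.bcmk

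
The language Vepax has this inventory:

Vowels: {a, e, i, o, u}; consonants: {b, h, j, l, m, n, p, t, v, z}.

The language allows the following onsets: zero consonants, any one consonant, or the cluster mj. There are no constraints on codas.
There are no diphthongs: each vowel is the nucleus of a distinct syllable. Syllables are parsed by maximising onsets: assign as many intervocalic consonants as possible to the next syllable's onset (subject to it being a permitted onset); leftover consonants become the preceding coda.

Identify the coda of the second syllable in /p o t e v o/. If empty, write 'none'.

none

Vowels present: o, e, o; each is a nucleus, giving 3 syllables.
σ1/σ2 boundary: /t/ → onset of the next syllable (single consonants are always licit onsets).
σ2/σ3 boundary: /v/ → onset of the next syllable (single consonants are always licit onsets).
Syllabification: po.te.vo.
Syllable 2 is /te/: onset /t/, nucleus /e/, coda ∅.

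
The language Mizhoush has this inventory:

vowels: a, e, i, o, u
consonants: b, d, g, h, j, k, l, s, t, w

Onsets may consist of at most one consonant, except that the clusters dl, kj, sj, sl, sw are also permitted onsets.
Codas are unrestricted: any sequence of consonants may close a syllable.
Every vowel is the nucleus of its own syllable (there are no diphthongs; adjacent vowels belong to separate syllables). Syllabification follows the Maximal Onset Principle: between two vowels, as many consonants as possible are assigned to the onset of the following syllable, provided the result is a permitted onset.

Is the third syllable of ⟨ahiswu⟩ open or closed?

open

Nuclei (vowels): a, i, u → 3 syllables.
/a…i/ gap (V1→V2): /h/ → onset of the next syllable (single consonants are always licit onsets).
/i…u/ gap (V2→V3): /sw/ is a licit onset in full, so it all attaches to the next syllable.
Putting it together: a.hi.swu.
Syllable 3 is /swu/; it ends in its nucleus with no coda, so it is open.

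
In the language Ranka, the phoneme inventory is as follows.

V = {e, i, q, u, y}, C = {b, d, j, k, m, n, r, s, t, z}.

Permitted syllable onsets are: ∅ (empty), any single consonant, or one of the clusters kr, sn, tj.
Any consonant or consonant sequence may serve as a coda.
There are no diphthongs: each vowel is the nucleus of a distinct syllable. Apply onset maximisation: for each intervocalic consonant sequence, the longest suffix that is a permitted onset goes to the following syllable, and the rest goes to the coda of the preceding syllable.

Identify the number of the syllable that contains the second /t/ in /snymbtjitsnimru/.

2

Nuclei (vowels): y, i, i, u → 4 syllables.
σ1/σ2 boundary: /mbtj/; trying suffixes from longest down, /tj/ is the first permitted one, so coda /mb/ | onset /tj/.
σ2/σ3 boundary: /tsn/ splits as /t/ + /sn/ (/sn/ is the longest suffix that is a licit onset).
σ3/σ4 boundary: cluster /mr/ — the longest permitted-onset suffix is /r/; onset = /r/, preceding coda = /m/.
So the parse is snymb.tjit.snim.ru.
The second /t/ is in the coda of syllable 2 (/tjit/).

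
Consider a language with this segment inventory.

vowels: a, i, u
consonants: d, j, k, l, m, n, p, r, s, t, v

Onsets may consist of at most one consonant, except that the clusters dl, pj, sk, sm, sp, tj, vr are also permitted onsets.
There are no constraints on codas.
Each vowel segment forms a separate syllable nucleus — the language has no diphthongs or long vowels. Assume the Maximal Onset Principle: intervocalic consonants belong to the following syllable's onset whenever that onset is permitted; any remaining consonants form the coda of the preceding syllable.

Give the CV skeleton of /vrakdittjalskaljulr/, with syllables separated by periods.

Nuclei (vowels): a, i, a, a, u → 5 syllables.
Between /a/ (V1) and /i/ (V2): /kd/ splits as /k/ + /d/ (/d/ is the longest suffix that is a licit onset).
Between /i/ (V2) and /a/ (V3): /ttj/ splits as /t/ + /tj/ (/tj/ is the longest suffix that is a licit onset).
Between /a/ (V3) and /a/ (V4): cluster /lsk/ — the longest permitted-onset suffix is /sk/; onset = /sk/, preceding coda = /l/.
Between /a/ (V4) and /u/ (V5): cluster /lj/ — the longest permitted-onset suffix is /j/; onset = /j/, preceding coda = /l/.
So the parse is vrak.dit.tjal.skal.julr.
Mapping each syllable to C/V: /vrak/ → CCVC, /dit/ → CVC, /tjal/ → CCVC, /skal/ → CCVC, /julr/ → CVCC.

CCVC.CVC.CCVC.CCVC.CVCC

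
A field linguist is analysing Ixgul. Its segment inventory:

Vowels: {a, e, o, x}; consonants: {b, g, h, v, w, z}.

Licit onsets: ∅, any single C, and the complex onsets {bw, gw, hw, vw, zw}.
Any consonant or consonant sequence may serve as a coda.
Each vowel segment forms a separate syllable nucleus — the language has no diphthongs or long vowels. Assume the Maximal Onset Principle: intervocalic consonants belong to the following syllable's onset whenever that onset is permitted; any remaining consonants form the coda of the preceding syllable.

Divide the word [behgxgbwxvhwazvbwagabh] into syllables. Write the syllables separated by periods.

Nuclei (vowels): e, x, x, a, a, a → 6 syllables.
/e…x/ gap (V1→V2): /hg/ splits as /h/ + /g/ (/g/ is the longest suffix that is a licit onset).
/x…x/ gap (V2→V3): /gbw/ — longest licit onset from the right is /bw/, leaving /g/ as coda.
/x…a/ gap (V3→V4): /vhw/ splits as /v/ + /hw/ (/hw/ is the longest suffix that is a licit onset).
/a…a/ gap (V4→V5): /zvbw/ splits as /zv/ + /bw/ (/bw/ is the longest suffix that is a licit onset).
/a…a/ gap (V5→V6): just /g/ — single C goes to the following onset.

beh.gxg.bwxv.hwazv.bwa.gabh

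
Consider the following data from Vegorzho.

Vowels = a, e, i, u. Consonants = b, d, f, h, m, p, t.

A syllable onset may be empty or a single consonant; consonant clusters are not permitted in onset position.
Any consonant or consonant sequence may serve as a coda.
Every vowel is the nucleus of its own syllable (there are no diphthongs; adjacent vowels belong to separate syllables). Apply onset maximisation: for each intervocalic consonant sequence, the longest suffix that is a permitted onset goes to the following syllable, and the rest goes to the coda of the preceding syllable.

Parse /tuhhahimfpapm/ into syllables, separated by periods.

tuh.ha.himf.papm

The vowels are u, a, i, a — 4 nuclei, so 4 syllables.
V1 /u/ – V2 /a/: /hh/; trying suffixes from longest down, /h/ is the first permitted one, so coda /h/ | onset /h/.
V2 /a/ – V3 /i/: just /h/ — single C goes to the following onset.
V3 /i/ – V4 /a/: /mfp/ splits as /mf/ + /p/ (/p/ is the longest suffix that is a licit onset).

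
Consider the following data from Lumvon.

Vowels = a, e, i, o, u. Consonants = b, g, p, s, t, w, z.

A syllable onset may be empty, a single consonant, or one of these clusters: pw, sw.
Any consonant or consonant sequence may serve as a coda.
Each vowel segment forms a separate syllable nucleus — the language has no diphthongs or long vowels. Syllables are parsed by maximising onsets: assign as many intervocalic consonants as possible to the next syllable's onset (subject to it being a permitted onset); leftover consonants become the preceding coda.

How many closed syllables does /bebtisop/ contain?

The vowels are e, i, o — 3 nuclei, so 3 syllables.
σ1/σ2 boundary: /bt/ splits as /b/ + /t/ (/t/ is the longest suffix that is a licit onset).
σ2/σ3 boundary: just /s/ — single C goes to the following onset.
Result: beb.ti.sop.
Classifying each syllable: /beb/ (closed), /ti/ (open), /sop/ (closed).
Closed syllables: 2.

2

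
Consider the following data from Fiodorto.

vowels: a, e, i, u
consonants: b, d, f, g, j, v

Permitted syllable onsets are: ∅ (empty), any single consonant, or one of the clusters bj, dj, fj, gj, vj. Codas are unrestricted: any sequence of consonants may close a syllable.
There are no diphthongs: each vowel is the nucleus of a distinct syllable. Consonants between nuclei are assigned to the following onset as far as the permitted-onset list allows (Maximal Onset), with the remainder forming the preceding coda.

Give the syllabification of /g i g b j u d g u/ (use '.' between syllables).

Vowels present: i, u, u; each is a nucleus, giving 3 syllables.
σ1/σ2 boundary: /gbj/ — longest licit onset from the right is /bj/, leaving /g/ as coda.
σ2/σ3 boundary: /dg/ — longest licit onset from the right is /g/, leaving /d/ as coda.

gig.bjud.gu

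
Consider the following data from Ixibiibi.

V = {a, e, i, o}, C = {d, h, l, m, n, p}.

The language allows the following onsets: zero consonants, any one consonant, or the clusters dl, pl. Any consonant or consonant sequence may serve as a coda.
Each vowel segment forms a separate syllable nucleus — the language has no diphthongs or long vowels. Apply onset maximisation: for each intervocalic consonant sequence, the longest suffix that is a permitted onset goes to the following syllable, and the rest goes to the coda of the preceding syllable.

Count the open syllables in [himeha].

3

Nuclei (vowels): i, e, a → 3 syllables.
σ1/σ2 boundary: /m/ → onset of the next syllable (single consonants are always licit onsets).
σ2/σ3 boundary: just /h/ — single C goes to the following onset.
Putting it together: hi.me.ha.
Classifying each syllable: /hi/ (open), /me/ (open), /ha/ (open).
Open syllables: 3.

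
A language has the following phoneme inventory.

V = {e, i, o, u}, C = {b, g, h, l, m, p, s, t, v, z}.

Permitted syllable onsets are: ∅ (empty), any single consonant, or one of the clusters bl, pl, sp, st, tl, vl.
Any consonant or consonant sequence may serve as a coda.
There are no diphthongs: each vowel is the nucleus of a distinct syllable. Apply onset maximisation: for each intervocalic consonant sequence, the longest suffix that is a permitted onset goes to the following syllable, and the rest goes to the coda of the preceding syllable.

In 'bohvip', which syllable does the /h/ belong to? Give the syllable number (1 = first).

1

Nuclei (vowels): o, i → 2 syllables.
Between /o/ (V1) and /i/ (V2): /hv/; trying suffixes from longest down, /v/ is the first permitted one, so coda /h/ | onset /v/.
Result: boh.vip.
The /h/ is in the coda of syllable 1 (/boh/).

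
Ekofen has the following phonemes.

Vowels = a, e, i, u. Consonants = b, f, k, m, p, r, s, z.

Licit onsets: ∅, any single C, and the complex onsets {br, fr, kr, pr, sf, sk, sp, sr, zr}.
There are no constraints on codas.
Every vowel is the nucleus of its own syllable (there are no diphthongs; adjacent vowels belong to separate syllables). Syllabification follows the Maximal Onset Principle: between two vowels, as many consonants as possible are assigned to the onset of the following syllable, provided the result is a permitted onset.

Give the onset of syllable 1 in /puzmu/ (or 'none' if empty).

p

Vowels present: u, u; each is a nucleus, giving 2 syllables.
Between /u/ (V1) and /u/ (V2): /zm/; trying suffixes from longest down, /m/ is the first permitted one, so coda /z/ | onset /m/.
Putting it together: puz.mu.
Syllable 1 is /puz/: onset /p/, nucleus /u/, coda /z/.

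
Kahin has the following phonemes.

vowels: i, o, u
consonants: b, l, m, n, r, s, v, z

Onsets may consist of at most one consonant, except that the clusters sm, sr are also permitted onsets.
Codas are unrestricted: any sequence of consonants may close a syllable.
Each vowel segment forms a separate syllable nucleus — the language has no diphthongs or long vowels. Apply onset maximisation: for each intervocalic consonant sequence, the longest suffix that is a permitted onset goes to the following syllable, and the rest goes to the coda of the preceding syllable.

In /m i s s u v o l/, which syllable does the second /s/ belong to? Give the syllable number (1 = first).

2

Nuclei (vowels): i, u, o → 3 syllables.
Between /i/ (V1) and /u/ (V2): /ss/ splits as /s/ + /s/ (/s/ is the longest suffix that is a licit onset).
Between /u/ (V2) and /o/ (V3): /v/ is a single consonant, so it becomes the next onset.
Result: mis.su.vol.
The second /s/ is in the onset of syllable 2 (/su/).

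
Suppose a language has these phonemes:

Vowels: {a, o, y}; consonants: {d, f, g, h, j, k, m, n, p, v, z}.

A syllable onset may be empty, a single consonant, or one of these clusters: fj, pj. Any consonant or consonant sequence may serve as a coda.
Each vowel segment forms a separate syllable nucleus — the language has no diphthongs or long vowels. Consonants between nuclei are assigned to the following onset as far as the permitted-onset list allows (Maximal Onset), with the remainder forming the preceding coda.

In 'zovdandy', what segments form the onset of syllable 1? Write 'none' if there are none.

Vowels present: o, a, y; each is a nucleus, giving 3 syllables.
/o…a/ gap (V1→V2): /vd/ splits as /v/ + /d/ (/d/ is the longest suffix that is a licit onset).
/a…y/ gap (V2→V3): /nd/ — longest licit onset from the right is /d/, leaving /n/ as coda.
Putting it together: zov.dan.dy.
Syllable 1 is /zov/: onset /z/, nucleus /o/, coda /v/.

z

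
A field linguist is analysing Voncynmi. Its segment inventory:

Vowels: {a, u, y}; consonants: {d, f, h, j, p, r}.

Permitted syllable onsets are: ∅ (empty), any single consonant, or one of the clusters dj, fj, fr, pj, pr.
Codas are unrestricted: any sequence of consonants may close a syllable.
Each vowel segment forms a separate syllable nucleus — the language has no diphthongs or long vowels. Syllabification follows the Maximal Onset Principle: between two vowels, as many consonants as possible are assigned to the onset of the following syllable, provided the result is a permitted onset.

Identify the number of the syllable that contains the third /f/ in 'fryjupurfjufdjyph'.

Nuclei (vowels): y, u, u, u, y → 5 syllables.
Between /y/ (V1) and /u/ (V2): just /j/ — single C goes to the following onset.
Between /u/ (V2) and /u/ (V3): just /p/ — single C goes to the following onset.
Between /u/ (V3) and /u/ (V4): /rfj/ splits as /r/ + /fj/ (/fj/ is the longest suffix that is a licit onset).
Between /u/ (V4) and /y/ (V5): cluster /fdj/ — the longest permitted-onset suffix is /dj/; onset = /dj/, preceding coda = /f/.
Result: fry.ju.pur.fjuf.djyph.
The third /f/ is in the coda of syllable 4 (/fjuf/).

4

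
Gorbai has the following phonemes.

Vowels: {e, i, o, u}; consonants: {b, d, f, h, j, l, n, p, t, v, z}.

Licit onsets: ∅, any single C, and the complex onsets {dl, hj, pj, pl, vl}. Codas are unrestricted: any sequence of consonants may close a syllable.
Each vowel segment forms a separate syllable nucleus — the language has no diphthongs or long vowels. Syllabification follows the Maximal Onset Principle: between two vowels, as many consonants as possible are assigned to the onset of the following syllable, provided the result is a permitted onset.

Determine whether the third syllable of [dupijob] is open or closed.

Vowels present: u, i, o; each is a nucleus, giving 3 syllables.
σ1/σ2 boundary: just /p/ — single C goes to the following onset.
σ2/σ3 boundary: /j/ is a single consonant, so it becomes the next onset.
So the parse is du.pi.job.
Syllable 3 is /job/ with coda /b/, so it is closed.

closed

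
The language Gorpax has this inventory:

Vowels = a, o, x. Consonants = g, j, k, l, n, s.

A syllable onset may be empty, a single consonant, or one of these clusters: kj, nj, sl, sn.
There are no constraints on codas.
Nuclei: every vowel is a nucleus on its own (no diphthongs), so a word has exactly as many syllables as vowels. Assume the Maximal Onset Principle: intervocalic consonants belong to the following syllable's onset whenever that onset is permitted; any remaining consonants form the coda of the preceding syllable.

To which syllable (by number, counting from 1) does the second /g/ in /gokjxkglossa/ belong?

2

Vowels present: o, x, o, a; each is a nucleus, giving 4 syllables.
σ1/σ2 boundary: /kj/ — entire cluster is a permitted onset → onset /kj/, coda ∅.
σ2/σ3 boundary: cluster /kgl/ — the longest permitted-onset suffix is /l/; onset = /l/, preceding coda = /kg/.
σ3/σ4 boundary: cluster /ss/ — the longest permitted-onset suffix is /s/; onset = /s/, preceding coda = /s/.
Putting it together: go.kjxkg.los.sa.
The second /g/ is in the coda of syllable 2 (/kjxkg/).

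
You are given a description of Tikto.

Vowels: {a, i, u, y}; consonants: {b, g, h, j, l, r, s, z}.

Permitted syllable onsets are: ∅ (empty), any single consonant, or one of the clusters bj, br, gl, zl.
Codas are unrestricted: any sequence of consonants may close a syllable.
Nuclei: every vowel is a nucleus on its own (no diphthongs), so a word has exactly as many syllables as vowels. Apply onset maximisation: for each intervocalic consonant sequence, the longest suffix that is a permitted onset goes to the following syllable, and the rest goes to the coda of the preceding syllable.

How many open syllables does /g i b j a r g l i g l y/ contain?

3

Vowels present: i, a, i, y; each is a nucleus, giving 4 syllables.
V1 /i/ – V2 /a/: cluster /bj/ — /bj/ is itself a permitted onset, so the whole cluster goes right; preceding coda = ∅.
V2 /a/ – V3 /i/: /rgl/ — longest licit onset from the right is /gl/, leaving /r/ as coda.
V3 /i/ – V4 /y/: /gl/ is a licit onset in full, so it all attaches to the next syllable.
So the parse is gi.bjar.gli.gly.
Classifying each syllable: /gi/ (open), /bjar/ (closed), /gli/ (open), /gly/ (open).
Open syllables: 3.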